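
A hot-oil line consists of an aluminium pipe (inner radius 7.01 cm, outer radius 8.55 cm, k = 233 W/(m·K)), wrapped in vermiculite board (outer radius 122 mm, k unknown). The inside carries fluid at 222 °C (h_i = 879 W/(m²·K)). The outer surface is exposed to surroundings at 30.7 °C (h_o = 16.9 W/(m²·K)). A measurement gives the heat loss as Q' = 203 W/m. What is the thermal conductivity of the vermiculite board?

k = 0.0656 W/m·K

ΣR = ΔT/Q' = |222 − 30.7|/203 = 0.9424 m·K/W
Known resistances:
  R'_conv,in = 1/(2πr h) = 1/(2π·0.0701·879) = 0.002583 m·K/W
  R'_aluminium = ln(0.0855/0.0701)/(2πk) = 0.1986/(2π·233) = 1.357×10^-4 m·K/W
  R'_conv,out = 1/(2πr h) = 1/(2π·0.122·16.9) = 0.07719 m·K/W
R_vermiculite board = ΣR − ΣR_known = 0.9424 − 0.07991 = 0.8625 m·K/W
ln(r₂/r₁)/(2πk) = 0.8625 ⇒ k = 0.3555/(2π·0.8625) = 0.0656 W/m·K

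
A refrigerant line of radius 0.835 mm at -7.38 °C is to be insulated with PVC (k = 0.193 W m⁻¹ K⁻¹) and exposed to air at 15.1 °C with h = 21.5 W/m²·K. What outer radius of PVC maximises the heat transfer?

For a cylinder, r_cr = k_ins/h = 0.193/21.5 = 0.00898 m = 0.898 cm

r_cr = 0.898 cm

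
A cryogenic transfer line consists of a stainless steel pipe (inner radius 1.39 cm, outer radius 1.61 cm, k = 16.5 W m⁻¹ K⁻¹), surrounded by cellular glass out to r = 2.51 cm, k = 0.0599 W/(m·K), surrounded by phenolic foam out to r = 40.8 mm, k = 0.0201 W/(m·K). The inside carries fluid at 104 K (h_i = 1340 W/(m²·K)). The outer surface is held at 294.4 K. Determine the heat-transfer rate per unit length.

Treat each layer as a resistance in series:
  R'_conv,in = 1/(2πr h) = 1/(2π·0.0139·1340) = 0.008545 m·K/W
  R'_stainless steel = ln(0.0161/0.0139)/(2πk) = 0.1469/(2π·16.5) = 0.001417 m·K/W
  R'_cellular glass = ln(0.0251/0.0161)/(2πk) = 0.4440/(2π·0.0599) = 1.180 m·K/W
  R'_phenolic foam = ln(0.0408/0.0251)/(2πk) = 0.4858/(2π·0.0201) = 3.847 m·K/W
ΣR = 0.008545 + 0.001417 + 1.180 + 3.847 = 5.037 m·K/W
Q' = ΔT/ΣR = (104 K − 294.4 K)/5.037 = -37.8 W/m
(Negative Q' ⇒ heat flows inward; heat gain = 37.8 W/m.)

Q' = 37.8 W/m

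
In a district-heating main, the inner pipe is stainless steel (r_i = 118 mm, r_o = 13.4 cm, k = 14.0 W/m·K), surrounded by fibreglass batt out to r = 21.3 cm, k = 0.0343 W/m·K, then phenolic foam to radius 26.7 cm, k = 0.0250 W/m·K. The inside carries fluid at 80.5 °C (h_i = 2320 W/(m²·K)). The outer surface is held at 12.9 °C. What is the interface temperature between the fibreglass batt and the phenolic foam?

Resistance network (inner→outer):
  R'_conv,in = 1/(2πr h) = 1/(2π·0.118·2320) = 5.814×10^-4 m·K/W
  R'_stainless steel = ln(0.134/0.118)/(2πk) = 0.1272/(2π·14.0) = 0.001446 m·K/W
  R'_fibreglass batt = ln(0.213/0.134)/(2πk) = 0.4635/(2π·0.0343) = 2.150 m·K/W
  R'_phenolic foam = ln(0.267/0.213)/(2πk) = 0.2260/(2π·0.0250) = 1.438 m·K/W
ΣR = 5.814×10^-4 + 0.001446 + 2.150 + 1.438 = 3.590 m·K/W
Q' = ΔT/ΣR = (80.5 °C − 12.9 °C)/3.590 = 18.83 W/m
From the inner boundary to the fibreglass batt/phenolic foam interface, ΣR_partial = 2.152 m·K/W.
T_interface = T_in − Q'·ΣR_partial = 80.5 °C − (18.83)(2.152) = 40.0 °C

T = 40.0 °C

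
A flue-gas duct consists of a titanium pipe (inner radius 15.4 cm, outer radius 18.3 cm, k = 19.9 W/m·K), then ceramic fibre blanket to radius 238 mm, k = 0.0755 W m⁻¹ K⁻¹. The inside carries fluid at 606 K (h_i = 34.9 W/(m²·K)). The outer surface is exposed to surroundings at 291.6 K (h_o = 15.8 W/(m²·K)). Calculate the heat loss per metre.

Resistance network (inner→outer):
  R'_conv,in = 1/(2πr h) = 1/(2π·0.154·34.9) = 0.02961 m·K/W
  R'_titanium = ln(0.183/0.154)/(2πk) = 0.1725/(2π·19.9) = 0.001380 m·K/W
  R'_ceramic fibre blanket = ln(0.238/0.183)/(2πk) = 0.2628/(2π·0.0755) = 0.5540 m·K/W
  R'_conv,out = 1/(2πr h) = 1/(2π·0.238·15.8) = 0.04232 m·K/W
ΣR = 0.02961 + 0.001380 + 0.5540 + 0.04232 = 0.6273 m·K/W
Q' = ΔT/ΣR = (606 K − 291.6 K)/0.6273 = 501 W/m

Q' = 501 W/m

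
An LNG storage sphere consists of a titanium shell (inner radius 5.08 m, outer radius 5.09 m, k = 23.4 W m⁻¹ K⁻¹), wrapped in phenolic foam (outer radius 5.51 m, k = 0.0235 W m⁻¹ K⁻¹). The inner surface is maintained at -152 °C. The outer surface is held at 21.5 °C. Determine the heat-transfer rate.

Q = 3.42 kW

Series thermal resistances, inner to outer:
  R_titanium = (1/5.08 − 1/5.09)/(4πk) = 3.867×10^-4/(4π·23.4) = 1.315×10^-6 K/W
  R_phenolic foam = (1/5.09 − 1/5.51)/(4πk) = 0.01498/(4π·0.0235) = 0.05071 K/W
ΣR = 1.315×10^-6 + 0.05071 = 0.05071 K/W
Q = ΔT/ΣR = (-152 °C − 21.5 °C)/0.05071 = -3420 W
(Negative Q ⇒ heat flows inward; heat gain = 3420 W.)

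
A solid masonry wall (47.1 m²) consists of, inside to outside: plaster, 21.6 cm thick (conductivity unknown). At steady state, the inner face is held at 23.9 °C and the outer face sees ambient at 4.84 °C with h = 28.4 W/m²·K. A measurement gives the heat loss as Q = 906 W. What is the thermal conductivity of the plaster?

ΣR = ΔT/Q = |23.9 − 4.84|/906 = 0.02104 K/W
Known resistances:
  R_conv,out = 1/(hA) = 1/(28.4·47.1) = 7.476×10^-4 K/W
R_plaster = ΣR − ΣR_known = 0.02104 − 7.476×10^-4 = 0.02029 K/W
L/(kA) = 0.02029 ⇒ k = 0.216/(0.02029·47.1) = 0.226 W/m·K

k = 0.226 W/m·K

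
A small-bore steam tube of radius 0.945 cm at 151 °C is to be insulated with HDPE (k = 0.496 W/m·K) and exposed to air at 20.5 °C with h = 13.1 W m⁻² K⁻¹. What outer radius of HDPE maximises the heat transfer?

For a cylinder, r_cr = k_ins/h = 0.496/13.1 = 0.0379 m = 3.79 cm

r_cr = 3.79 cm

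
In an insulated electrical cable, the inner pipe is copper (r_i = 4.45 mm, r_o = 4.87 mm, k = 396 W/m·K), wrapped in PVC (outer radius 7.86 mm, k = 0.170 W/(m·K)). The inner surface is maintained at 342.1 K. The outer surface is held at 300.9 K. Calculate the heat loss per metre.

Series thermal resistances, inner to outer:
  R'_copper = ln(0.00487/0.00445)/(2πk) = 0.09019/(2π·396) = 3.625×10^-5 m·K/W
  R'_PVC = ln(0.00786/0.00487)/(2πk) = 0.4787/(2π·0.170) = 0.4482 m·K/W
ΣR = 3.625×10^-5 + 0.4482 = 0.4482 m·K/W
Q' = ΔT/ΣR = (342.1 K − 300.9 K)/0.4482 = 91.9 W/m

Q' = 91.9 W/m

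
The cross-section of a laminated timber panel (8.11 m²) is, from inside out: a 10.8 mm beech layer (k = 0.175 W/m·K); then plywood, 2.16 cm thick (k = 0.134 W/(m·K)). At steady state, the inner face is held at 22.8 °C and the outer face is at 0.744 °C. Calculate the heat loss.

Treat each layer as a resistance in series:
  R_beech = L/(kA) = 0.0108/(0.175·8.11) = 0.007610 K/W
  R_plywood = L/(kA) = 0.0216/(0.134·8.11) = 0.01988 K/W
ΣR = 0.007610 + 0.01988 = 0.02749 K/W
Q = ΔT/ΣR = (22.8 °C − 0.744 °C)/0.02749 = 802 W

Q = 802 W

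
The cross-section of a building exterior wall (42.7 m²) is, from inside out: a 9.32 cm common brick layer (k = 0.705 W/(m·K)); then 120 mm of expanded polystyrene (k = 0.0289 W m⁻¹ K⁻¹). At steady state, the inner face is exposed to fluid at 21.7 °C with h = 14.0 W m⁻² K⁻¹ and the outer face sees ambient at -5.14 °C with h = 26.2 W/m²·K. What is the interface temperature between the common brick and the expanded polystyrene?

T = 20.5 °C

Treat each layer as a resistance in series:
  R_conv,in = 1/(hA) = 1/(14.0·42.7) = 0.001673 K/W
  R_common brick = L/(kA) = 0.0932/(0.705·42.7) = 0.003096 K/W
  R_expanded polystyrene = L/(kA) = 0.120/(0.0289·42.7) = 0.09724 K/W
  R_conv,out = 1/(hA) = 1/(26.2·42.7) = 8.939×10^-4 K/W
ΣR = 0.001673 + 0.003096 + 0.09724 + 8.939×10^-4 = 0.1029 K/W
Q = ΔT/ΣR = (21.7 °C − -5.14 °C)/0.1029 = 260.8 W
From the inner boundary to the common brick/expanded polystyrene interface, ΣR_partial = 0.004769 K/W.
T_interface = T_in − Q·ΣR_partial = 21.7 °C − (260.8)(0.004769) = 20.5 °C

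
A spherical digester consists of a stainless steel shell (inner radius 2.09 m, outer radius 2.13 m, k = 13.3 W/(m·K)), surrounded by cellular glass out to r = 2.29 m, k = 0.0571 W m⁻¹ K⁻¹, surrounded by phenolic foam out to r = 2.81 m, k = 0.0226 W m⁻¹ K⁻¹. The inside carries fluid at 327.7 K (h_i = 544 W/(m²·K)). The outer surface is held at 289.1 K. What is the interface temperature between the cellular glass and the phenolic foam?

T = 322.3 K

Resistance network (inner→outer):
  R_conv,in = 1/(4πr²h) = 1/(4π·2.09²·544) = 3.349×10^-5 K/W
  R_stainless steel = (1/2.09 − 1/2.13)/(4πk) = 0.008985/(4π·13.3) = 5.376×10^-5 K/W
  R_cellular glass = (1/2.13 − 1/2.29)/(4πk) = 0.03280/(4π·0.0571) = 0.04572 K/W
  R_phenolic foam = (1/2.29 − 1/2.81)/(4πk) = 0.08081/(4π·0.0226) = 0.2845 K/W
ΣR = 3.349×10^-5 + 5.376×10^-5 + 0.04572 + 0.2845 = 0.3303 K/W
Q = ΔT/ΣR = (327.7 K − 289.1 K)/0.3303 = 116.9 W
From the inner boundary to the cellular glass/phenolic foam interface, ΣR_partial = 0.04581 K/W.
T_interface = T_in − Q·ΣR_partial = 327.7 K − (116.9)(0.04581) = 322.3 K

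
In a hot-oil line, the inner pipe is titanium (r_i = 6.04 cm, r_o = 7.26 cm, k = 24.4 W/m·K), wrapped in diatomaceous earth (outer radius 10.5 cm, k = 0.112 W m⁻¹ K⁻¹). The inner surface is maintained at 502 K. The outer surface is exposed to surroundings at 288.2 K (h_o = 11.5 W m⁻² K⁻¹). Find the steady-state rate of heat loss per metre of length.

Treat each layer as a resistance in series:
  R'_titanium = ln(0.0726/0.0604)/(2πk) = 0.1840/(2π·24.4) = 0.001200 m·K/W
  R'_diatomaceous earth = ln(0.105/0.0726)/(2πk) = 0.3690/(2π·0.112) = 0.5244 m·K/W
  R'_conv,out = 1/(2πr h) = 1/(2π·0.105·11.5) = 0.1318 m·K/W
ΣR = 0.001200 + 0.5244 + 0.1318 = 0.6574 m·K/W
Q' = ΔT/ΣR = (502 K − 288.2 K)/0.6574 = 325 W/m

Q' = 325 W/m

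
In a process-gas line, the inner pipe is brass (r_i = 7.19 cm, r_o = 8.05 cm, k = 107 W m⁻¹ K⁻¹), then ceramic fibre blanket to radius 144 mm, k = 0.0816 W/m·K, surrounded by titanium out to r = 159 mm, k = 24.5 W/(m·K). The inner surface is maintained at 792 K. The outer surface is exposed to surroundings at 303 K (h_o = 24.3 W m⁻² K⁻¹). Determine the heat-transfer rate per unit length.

Resistance network (inner→outer):
  R'_brass = ln(0.0805/0.0719)/(2πk) = 0.1130/(2π·107) = 1.681×10^-4 m·K/W
  R'_ceramic fibre blanket = ln(0.144/0.0805)/(2πk) = 0.5816/(2π·0.0816) = 1.134 m·K/W
  R'_titanium = ln(0.159/0.144)/(2πk) = 0.09909/(2π·24.5) = 6.437×10^-4 m·K/W
  R'_conv,out = 1/(2πr h) = 1/(2π·0.159·24.3) = 0.04119 m·K/W
ΣR = 1.681×10^-4 + 1.134 + 6.437×10^-4 + 0.04119 = 1.176 m·K/W
Q' = ΔT/ΣR = (792 K − 303 K)/1.176 = 416 W/m

Q' = 416 W/m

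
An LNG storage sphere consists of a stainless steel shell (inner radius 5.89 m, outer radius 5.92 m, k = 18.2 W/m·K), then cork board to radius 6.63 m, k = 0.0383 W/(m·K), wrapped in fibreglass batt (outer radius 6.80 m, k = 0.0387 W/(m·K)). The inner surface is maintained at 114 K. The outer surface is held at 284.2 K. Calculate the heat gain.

Resistance network (inner→outer):
  R_stainless steel = (1/5.89 − 1/5.92)/(4πk) = 8.604×10^-4/(4π·18.2) = 3.762×10^-6 K/W
  R_cork board = (1/5.92 − 1/6.63)/(4πk) = 0.01809/(4π·0.0383) = 0.03758 K/W
  R_fibreglass batt = (1/6.63 − 1/6.80)/(4πk) = 0.003771/(4π·0.0387) = 0.007754 K/W
ΣR = 3.762×10^-6 + 0.03758 + 0.007754 = 0.04534 K/W
Q = ΔT/ΣR = (114 K − 284.2 K)/0.04534 = -3750 W
(Negative Q ⇒ heat flows inward; heat gain = 3750 W.)

Q = 3750 W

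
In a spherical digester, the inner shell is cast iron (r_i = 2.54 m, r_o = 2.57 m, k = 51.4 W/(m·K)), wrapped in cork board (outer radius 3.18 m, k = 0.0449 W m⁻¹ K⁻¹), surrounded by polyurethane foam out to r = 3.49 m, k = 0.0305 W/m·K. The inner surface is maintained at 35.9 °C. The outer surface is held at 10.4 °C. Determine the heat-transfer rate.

Series thermal resistances, inner to outer:
  R_cast iron = (1/2.54 − 1/2.57)/(4πk) = 0.004596/(4π·51.4) = 7.115×10^-6 K/W
  R_cork board = (1/2.57 − 1/3.18)/(4πk) = 0.07464/(4π·0.0449) = 0.1323 K/W
  R_polyurethane foam = (1/3.18 − 1/3.49)/(4πk) = 0.02793/(4π·0.0305) = 0.07288 K/W
ΣR = 7.115×10^-6 + 0.1323 + 0.07288 = 0.2052 K/W
Q = ΔT/ΣR = (35.9 °C − 10.4 °C)/0.2052 = 124 W

Q = 124 W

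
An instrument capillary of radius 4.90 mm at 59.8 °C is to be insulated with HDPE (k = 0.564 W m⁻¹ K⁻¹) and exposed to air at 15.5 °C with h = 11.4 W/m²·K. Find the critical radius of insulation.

For a cylinder, r_cr = k_ins/h = 0.564/11.4 = 0.0495 m = 4.95 cm

r_cr = 4.95 cm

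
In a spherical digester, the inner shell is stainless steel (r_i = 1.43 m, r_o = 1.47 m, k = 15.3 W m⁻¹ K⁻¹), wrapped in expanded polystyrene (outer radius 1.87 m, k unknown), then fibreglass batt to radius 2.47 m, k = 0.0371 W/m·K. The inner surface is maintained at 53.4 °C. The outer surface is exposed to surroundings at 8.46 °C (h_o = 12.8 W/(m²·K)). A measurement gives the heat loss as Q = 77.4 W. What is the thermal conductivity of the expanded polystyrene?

ΣR = ΔT/Q = |53.4 − 8.46|/77.4 = 0.5806 K/W
Known resistances:
  R_stainless steel = (1/1.43 − 1/1.47)/(4πk) = 0.01903/(4π·15.3) = 9.897×10^-5 K/W
  R_fibreglass batt = (1/1.87 − 1/2.47)/(4πk) = 0.1299/(4π·0.0371) = 0.2786 K/W
  R_conv,out = 1/(4πr²h) = 1/(4π·2.47²·12.8) = 0.001019 K/W
R_expanded polystyrene = ΣR − ΣR_known = 0.5806 − 0.2797 = 0.3009 K/W
(1/r₁−1/r₂)/(4πk) = 0.3009 ⇒ k = 0.1455/(4π·0.3009) = 0.0385 W/m·K

k = 0.0385 W/m·K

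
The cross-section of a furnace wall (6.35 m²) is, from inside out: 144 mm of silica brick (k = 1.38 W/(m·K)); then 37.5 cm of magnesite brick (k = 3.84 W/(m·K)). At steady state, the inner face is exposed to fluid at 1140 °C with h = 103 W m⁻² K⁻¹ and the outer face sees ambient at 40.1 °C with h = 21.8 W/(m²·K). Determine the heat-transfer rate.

Resistance network (inner→outer):
  R_conv,in = 1/(hA) = 1/(103·6.35) = 0.001529 K/W
  R_silica brick = L/(kA) = 0.144/(1.38·6.35) = 0.01643 K/W
  R_magnesite brick = L/(kA) = 0.375/(3.84·6.35) = 0.01538 K/W
  R_conv,out = 1/(hA) = 1/(21.8·6.35) = 0.007224 K/W
ΣR = 0.001529 + 0.01643 + 0.01538 + 0.007224 = 0.04056 K/W
Q = ΔT/ΣR = (1140 °C − 40.1 °C)/0.04056 = 27100 W

Q = 27100 W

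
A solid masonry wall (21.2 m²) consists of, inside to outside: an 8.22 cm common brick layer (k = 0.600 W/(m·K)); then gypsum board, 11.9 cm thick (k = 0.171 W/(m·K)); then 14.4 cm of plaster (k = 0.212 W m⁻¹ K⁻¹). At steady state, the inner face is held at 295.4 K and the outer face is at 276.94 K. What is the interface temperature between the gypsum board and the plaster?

T = 285.2 K

Series thermal resistances, inner to outer:
  R_common brick = L/(kA) = 0.0822/(0.600·21.2) = 0.006462 K/W
  R_gypsum board = L/(kA) = 0.119/(0.171·21.2) = 0.03283 K/W
  R_plaster = L/(kA) = 0.144/(0.212·21.2) = 0.03204 K/W
ΣR = 0.006462 + 0.03283 + 0.03204 = 0.07133 K/W
Q = ΔT/ΣR = (295.4 K − 276.94 K)/0.07133 = 258.8 W
From the inner boundary to the gypsum board/plaster interface, ΣR_partial = 0.03929 K/W.
T_interface = T_in − Q·ΣR_partial = 295.4 K − (258.8)(0.03929) = 285.2 K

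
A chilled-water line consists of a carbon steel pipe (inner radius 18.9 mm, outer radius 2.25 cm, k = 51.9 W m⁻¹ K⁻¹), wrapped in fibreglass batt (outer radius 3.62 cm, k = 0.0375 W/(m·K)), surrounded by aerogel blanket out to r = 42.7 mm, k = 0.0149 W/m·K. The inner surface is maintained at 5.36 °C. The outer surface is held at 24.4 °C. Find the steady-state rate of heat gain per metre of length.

Q' = 5.03 W/m

Resistance network (inner→outer):
  R'_carbon steel = ln(0.0225/0.0189)/(2πk) = 0.1744/(2π·51.9) = 5.347×10^-4 m·K/W
  R'_fibreglass batt = ln(0.0362/0.0225)/(2πk) = 0.4755/(2π·0.0375) = 2.018 m·K/W
  R'_aerogel blanket = ln(0.0427/0.0362)/(2πk) = 0.1651/(2π·0.0149) = 1.764 m·K/W
ΣR = 5.347×10^-4 + 2.018 + 1.764 = 3.783 m·K/W
Q' = ΔT/ΣR = (5.36 °C − 24.4 °C)/3.783 = -5.03 W/m
(Negative Q' ⇒ heat flows inward; heat gain = 5.03 W/m.)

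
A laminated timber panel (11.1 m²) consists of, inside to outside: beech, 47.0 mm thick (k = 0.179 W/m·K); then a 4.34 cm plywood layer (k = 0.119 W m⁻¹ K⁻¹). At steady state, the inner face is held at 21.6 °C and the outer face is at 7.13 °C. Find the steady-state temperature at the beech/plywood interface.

Resistance network (inner→outer):
  R_beech = L/(kA) = 0.0470/(0.179·11.1) = 0.02365 K/W
  R_plywood = L/(kA) = 0.0434/(0.119·11.1) = 0.03286 K/W
ΣR = 0.02365 + 0.03286 = 0.05651 K/W
Q = ΔT/ΣR = (21.6 °C − 7.13 °C)/0.05651 = 256.1 W
From the inner boundary to the beech/plywood interface, ΣR_partial = 0.02365 K/W.
T_interface = T_in − Q·ΣR_partial = 21.6 °C − (256.1)(0.02365) = 15.5 °C

T = 15.5 °C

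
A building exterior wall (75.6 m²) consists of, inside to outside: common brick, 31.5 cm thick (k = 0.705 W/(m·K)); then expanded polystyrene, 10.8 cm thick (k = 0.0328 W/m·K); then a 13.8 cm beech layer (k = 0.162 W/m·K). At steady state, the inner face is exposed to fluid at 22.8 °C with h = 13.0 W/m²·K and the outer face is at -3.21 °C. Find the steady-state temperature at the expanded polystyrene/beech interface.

Treat each layer as a resistance in series:
  R_conv,in = 1/(hA) = 1/(13.0·75.6) = 0.001018 K/W
  R_common brick = L/(kA) = 0.315/(0.705·75.6) = 0.005910 K/W
  R_expanded polystyrene = L/(kA) = 0.108/(0.0328·75.6) = 0.04355 K/W
  R_beech = L/(kA) = 0.138/(0.162·75.6) = 0.01127 K/W
ΣR = 0.001018 + 0.005910 + 0.04355 + 0.01127 = 0.06175 K/W
Q = ΔT/ΣR = (22.8 °C − -3.21 °C)/0.06175 = 421.2 W
From the inner boundary to the expanded polystyrene/beech interface, ΣR_partial = 0.05048 K/W.
T_interface = T_in − Q·ΣR_partial = 22.8 °C − (421.2)(0.05048) = 1.54 °C

T = 1.54 °C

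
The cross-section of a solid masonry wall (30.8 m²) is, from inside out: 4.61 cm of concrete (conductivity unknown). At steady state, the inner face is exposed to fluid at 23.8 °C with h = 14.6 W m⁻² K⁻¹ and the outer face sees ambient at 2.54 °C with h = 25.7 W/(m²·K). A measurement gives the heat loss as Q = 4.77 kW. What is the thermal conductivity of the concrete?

ΣR = ΔT/Q = |23.8 − 2.54|/4770 = 0.004457 K/W
Known resistances:
  R_conv,in = 1/(hA) = 1/(14.6·30.8) = 0.002224 K/W
  R_conv,out = 1/(hA) = 1/(25.7·30.8) = 0.001263 K/W
R_concrete = ΣR − ΣR_known = 0.004457 − 0.003487 = 9.700×10^-4 K/W
L/(kA) = 9.700×10^-4 ⇒ k = 0.0461/(9.700×10^-4·30.8) = 1.54 W/m·K

k = 1.54 W/m·K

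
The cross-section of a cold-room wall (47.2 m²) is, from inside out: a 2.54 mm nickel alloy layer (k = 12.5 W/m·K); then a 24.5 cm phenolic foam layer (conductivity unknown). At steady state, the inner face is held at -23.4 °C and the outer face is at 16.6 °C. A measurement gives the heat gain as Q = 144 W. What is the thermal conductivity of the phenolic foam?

ΣR = ΔT/Q = |-23.4 − 16.6|/144 = 0.2778 K/W
Known resistances:
  R_nickel alloy = L/(kA) = 0.00254/(12.5·47.2) = 4.305×10^-6 K/W
R_phenolic foam = ΣR − ΣR_known = 0.2778 − 4.305×10^-6 = 0.2778 K/W
L/(kA) = 0.2778 ⇒ k = 0.245/(0.2778·47.2) = 0.0187 W/m·K

k = 0.0187 W/m·K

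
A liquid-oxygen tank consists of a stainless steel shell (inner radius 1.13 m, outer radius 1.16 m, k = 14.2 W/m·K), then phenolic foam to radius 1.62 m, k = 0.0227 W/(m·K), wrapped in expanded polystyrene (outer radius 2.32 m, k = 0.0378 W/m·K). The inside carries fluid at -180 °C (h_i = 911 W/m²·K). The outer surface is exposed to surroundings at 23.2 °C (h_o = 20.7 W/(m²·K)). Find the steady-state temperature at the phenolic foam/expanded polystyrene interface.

Resistance network (inner→outer):
  R_conv,in = 1/(4πr²h) = 1/(4π·1.13²·911) = 6.841×10^-5 K/W
  R_stainless steel = (1/1.13 − 1/1.16)/(4πk) = 0.02289/(4π·14.2) = 1.283×10^-4 K/W
  R_phenolic foam = (1/1.16 − 1/1.62)/(4πk) = 0.2448/(4π·0.0227) = 0.8581 K/W
  R_expanded polystyrene = (1/1.62 − 1/2.32)/(4πk) = 0.1862/(4π·0.0378) = 0.3921 K/W
  R_conv,out = 1/(4πr²h) = 1/(4π·2.32²·20.7) = 7.142×10^-4 K/W
ΣR = 6.841×10^-5 + 1.283×10^-4 + 0.8581 + 0.3921 + 7.142×10^-4 = 1.251 K/W
Q = ΔT/ΣR = (-180 °C − 23.2 °C)/1.251 = -162.4 W
From the inner boundary to the phenolic foam/expanded polystyrene interface, ΣR_partial = 0.8583 K/W.
T_interface = T_in − Q·ΣR_partial = -180 °C − (-162.4)(0.8583) = -40.6 °C

T = -40.6 °C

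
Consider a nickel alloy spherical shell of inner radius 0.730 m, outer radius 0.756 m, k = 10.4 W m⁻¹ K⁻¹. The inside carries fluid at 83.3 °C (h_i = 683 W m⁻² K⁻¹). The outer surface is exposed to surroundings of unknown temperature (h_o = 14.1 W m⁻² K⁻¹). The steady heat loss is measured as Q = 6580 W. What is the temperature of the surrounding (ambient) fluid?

T_out = 14.5 °C

Sum the resistances:
  R_conv,in = 1/(4πr²h) = 1/(4π·0.730²·683) = 2.186×10^-4 K/W
  R_nickel alloy = (1/0.730 − 1/0.756)/(4πk) = 0.04711/(4π·10.4) = 3.605×10^-4 K/W
  R_conv,out = 1/(4πr²h) = 1/(4π·0.756²·14.1) = 0.009875 K/W
ΣR = 0.01045 K/W
ΔT = Q·ΣR = 6580 × 0.01045 = 68.76 K
Heat flows outward, so T_out = T_in − ΔT = 83.3 − 68.76 = 14.5 °C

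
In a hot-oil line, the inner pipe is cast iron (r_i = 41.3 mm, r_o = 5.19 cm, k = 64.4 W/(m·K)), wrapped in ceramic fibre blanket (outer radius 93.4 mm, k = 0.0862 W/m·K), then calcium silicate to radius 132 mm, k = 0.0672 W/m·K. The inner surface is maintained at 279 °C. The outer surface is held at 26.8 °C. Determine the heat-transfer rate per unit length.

Series thermal resistances, inner to outer:
  R'_cast iron = ln(0.0519/0.0413)/(2πk) = 0.2285/(2π·64.4) = 5.646×10^-4 m·K/W
  R'_ceramic fibre blanket = ln(0.0934/0.0519)/(2πk) = 0.5876/(2π·0.0862) = 1.085 m·K/W
  R'_calcium silicate = ln(0.132/0.0934)/(2πk) = 0.3459/(2π·0.0672) = 0.8192 m·K/W
ΣR = 5.646×10^-4 + 1.085 + 0.8192 = 1.905 m·K/W
Q' = ΔT/ΣR = (279 °C − 26.8 °C)/1.905 = 132 W/m

Q' = 132 W/m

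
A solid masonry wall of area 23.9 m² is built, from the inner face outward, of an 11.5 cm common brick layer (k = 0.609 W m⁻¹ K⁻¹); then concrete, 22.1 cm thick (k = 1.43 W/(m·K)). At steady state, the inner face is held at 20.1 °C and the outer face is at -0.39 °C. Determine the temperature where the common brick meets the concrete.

Resistance network (inner→outer):
  R_common brick = L/(kA) = 0.115/(0.609·23.9) = 0.007901 K/W
  R_concrete = L/(kA) = 0.221/(1.43·23.9) = 0.006466 K/W
ΣR = 0.007901 + 0.006466 = 0.01437 K/W
Q = ΔT/ΣR = (20.1 °C − -0.39 °C)/0.01437 = 1426 W
From the inner boundary to the common brick/concrete interface, ΣR_partial = 0.007901 K/W.
T_interface = T_in − Q·ΣR_partial = 20.1 °C − (1426)(0.007901) = 8.83 °C

T = 8.83 °C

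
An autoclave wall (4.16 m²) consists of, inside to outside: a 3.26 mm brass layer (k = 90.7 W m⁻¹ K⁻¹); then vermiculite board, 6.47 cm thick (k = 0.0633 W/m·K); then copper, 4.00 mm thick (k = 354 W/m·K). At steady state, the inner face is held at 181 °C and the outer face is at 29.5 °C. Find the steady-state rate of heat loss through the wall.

Resistance network (inner→outer):
  R_brass = L/(kA) = 0.00326/(90.7·4.16) = 8.640×10^-6 K/W
  R_vermiculite board = L/(kA) = 0.0647/(0.0633·4.16) = 0.2457 K/W
  R_copper = L/(kA) = 0.00400/(354·4.16) = 2.716×10^-6 K/W
ΣR = 8.640×10^-6 + 0.2457 + 2.716×10^-6 = 0.2457 K/W
Q = ΔT/ΣR = (181 °C − 29.5 °C)/0.2457 = 617 W

Q = 617 W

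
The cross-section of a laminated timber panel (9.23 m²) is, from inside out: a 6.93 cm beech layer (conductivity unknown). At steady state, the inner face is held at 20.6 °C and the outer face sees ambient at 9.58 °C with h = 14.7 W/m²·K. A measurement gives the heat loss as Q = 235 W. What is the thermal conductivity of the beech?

k = 0.190 W/m·K

ΣR = ΔT/Q = |20.6 − 9.58|/235 = 0.04689 K/W
Known resistances:
  R_conv,out = 1/(hA) = 1/(14.7·9.23) = 0.007370 K/W
R_beech = ΣR − ΣR_known = 0.04689 − 0.007370 = 0.03952 K/W
L/(kA) = 0.03952 ⇒ k = 0.0693/(0.03952·9.23) = 0.190 W/m·K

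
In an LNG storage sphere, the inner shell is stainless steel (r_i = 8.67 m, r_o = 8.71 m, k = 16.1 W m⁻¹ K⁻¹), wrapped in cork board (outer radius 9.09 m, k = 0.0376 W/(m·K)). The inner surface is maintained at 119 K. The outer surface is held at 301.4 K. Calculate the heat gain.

Q = 18000 W

Series thermal resistances, inner to outer:
  R_stainless steel = (1/8.67 − 1/8.71)/(4πk) = 5.297×10^-4/(4π·16.1) = 2.618×10^-6 K/W
  R_cork board = (1/8.71 − 1/9.09)/(4πk) = 0.004800/(4π·0.0376) = 0.01016 K/W
ΣR = 2.618×10^-6 + 0.01016 = 0.01016 K/W
Q = ΔT/ΣR = (119 K − 301.4 K)/0.01016 = -18000 W
(Negative Q ⇒ heat flows inward; heat gain = 18000 W.)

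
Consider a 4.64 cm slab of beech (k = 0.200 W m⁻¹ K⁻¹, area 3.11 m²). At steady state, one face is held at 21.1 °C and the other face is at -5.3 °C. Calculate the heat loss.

Q = kA·ΔT/L = 0.200 × 3.11 × |21.1 °C − -5.3 °C| / 0.0464 = 354 W

Q = 354 W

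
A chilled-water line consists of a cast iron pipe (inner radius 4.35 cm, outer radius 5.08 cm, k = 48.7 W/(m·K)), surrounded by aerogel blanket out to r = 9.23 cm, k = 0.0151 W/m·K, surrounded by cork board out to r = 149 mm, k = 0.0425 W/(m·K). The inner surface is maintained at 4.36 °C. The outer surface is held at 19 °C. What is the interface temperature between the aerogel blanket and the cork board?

T = 15.8 °C

Treat each layer as a resistance in series:
  R'_cast iron = ln(0.0508/0.0435)/(2πk) = 0.1551/(2π·48.7) = 5.070×10^-4 m·K/W
  R'_aerogel blanket = ln(0.0923/0.0508)/(2πk) = 0.5971/(2π·0.0151) = 6.294 m·K/W
  R'_cork board = ln(0.149/0.0923)/(2πk) = 0.4789/(2π·0.0425) = 1.793 m·K/W
ΣR = 5.070×10^-4 + 6.294 + 1.793 = 8.088 m·K/W
Q' = ΔT/ΣR = (4.36 °C − 19 °C)/8.088 = -1.810 W/m
From the inner boundary to the aerogel blanket/cork board interface, ΣR_partial = 6.295 m·K/W.
T_interface = T_in − Q'·ΣR_partial = 4.36 °C − (-1.810)(6.295) = 15.8 °C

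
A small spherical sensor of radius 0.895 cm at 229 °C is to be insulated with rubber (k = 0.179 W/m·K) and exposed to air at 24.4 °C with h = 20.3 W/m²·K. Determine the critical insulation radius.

r_cr = 1.76 cm

For a sphere, r_cr = 2k_ins/h = 2·0.179/20.3 = 0.0176 m = 1.76 cm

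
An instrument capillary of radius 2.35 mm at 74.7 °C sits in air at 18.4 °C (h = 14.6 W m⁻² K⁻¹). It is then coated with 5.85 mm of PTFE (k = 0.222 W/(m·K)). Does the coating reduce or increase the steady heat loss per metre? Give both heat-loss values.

increases: 12.1 → 25.3 W/m

Critical radius for a cylinder: r_cr = k/h = 0.0152 m = 1.52 cm.
Outer radius after coating: r₂ = 0.00235 + 0.00585 = 0.00820 m.
Since r₁ < r_cr and r₂ ≤ r_cr, the coating moves toward the maximum at r_cr — heat loss rises.
Bare: R = 1/(2πr₁h) = 4.639 m·K/W; Q = 56.3/4.639 = 12.1 W/m.
Coated: R = R_cond + R_conv = 2.225 m·K/W; Q = 56.3/2.225 = 25.3 W/m.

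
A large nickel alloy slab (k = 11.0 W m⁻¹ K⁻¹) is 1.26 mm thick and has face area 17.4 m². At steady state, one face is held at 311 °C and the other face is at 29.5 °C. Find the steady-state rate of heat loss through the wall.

Q = kA·ΔT/L = 11.0 × 17.4 × |311 °C − 29.5 °C| / 0.00126 = 4.28×10^7 W

Q = 42800 kW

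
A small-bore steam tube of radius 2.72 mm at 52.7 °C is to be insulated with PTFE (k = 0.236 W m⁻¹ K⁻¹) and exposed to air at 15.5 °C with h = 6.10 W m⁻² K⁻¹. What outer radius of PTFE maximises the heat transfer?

r_cr = 3.87 cm

For a cylinder, r_cr = k_ins/h = 0.236/6.10 = 0.0387 m = 3.87 cm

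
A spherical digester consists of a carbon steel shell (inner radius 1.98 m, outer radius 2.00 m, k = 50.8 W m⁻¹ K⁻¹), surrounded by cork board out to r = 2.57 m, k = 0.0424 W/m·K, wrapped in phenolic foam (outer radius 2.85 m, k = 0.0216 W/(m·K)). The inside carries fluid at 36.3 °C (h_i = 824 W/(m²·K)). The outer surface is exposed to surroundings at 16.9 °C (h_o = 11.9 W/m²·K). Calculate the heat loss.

Q = 55.5 W

Treat each layer as a resistance in series:
  R_conv,in = 1/(4πr²h) = 1/(4π·1.98²·824) = 2.463×10^-5 K/W
  R_carbon steel = (1/1.98 − 1/2.00)/(4πk) = 0.005051/(4π·50.8) = 7.912×10^-6 K/W
  R_cork board = (1/2.00 − 1/2.57)/(4πk) = 0.1109/(4π·0.0424) = 0.2081 K/W
  R_phenolic foam = (1/2.57 − 1/2.85)/(4πk) = 0.03823/(4π·0.0216) = 0.1408 K/W
  R_conv,out = 1/(4πr²h) = 1/(4π·2.85²·11.9) = 8.233×10^-4 K/W
ΣR = 2.463×10^-5 + 7.912×10^-6 + 0.2081 + 0.1408 + 8.233×10^-4 = 0.3498 K/W
Q = ΔT/ΣR = (36.3 °C − 16.9 °C)/0.3498 = 55.5 W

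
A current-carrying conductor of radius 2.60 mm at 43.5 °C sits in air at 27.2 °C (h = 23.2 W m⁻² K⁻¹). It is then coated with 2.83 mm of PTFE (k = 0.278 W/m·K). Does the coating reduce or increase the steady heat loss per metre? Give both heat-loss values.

Critical radius for a cylinder: r_cr = k/h = 0.0120 m = 1.20 cm.
Outer radius after coating: r₂ = 0.00260 + 0.00283 = 0.00543 m.
Since r₁ < r_cr and r₂ ≤ r_cr, the coating moves toward the maximum at r_cr — heat loss rises.
Bare: R = 1/(2πr₁h) = 2.639 m·K/W; Q = 16.3/2.639 = 6.18 W/m.
Coated: R = R_cond + R_conv = 1.685 m·K/W; Q = 16.3/1.685 = 9.67 W/m.

increases: 6.18 → 9.67 W/m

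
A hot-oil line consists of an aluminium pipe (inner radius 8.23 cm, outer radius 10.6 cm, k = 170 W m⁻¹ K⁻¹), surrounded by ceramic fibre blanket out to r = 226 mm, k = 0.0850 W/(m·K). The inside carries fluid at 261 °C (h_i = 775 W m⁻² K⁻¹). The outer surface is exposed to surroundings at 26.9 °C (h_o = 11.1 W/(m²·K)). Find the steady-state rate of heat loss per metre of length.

Q' = 158 W/m

Resistance network (inner→outer):
  R'_conv,in = 1/(2πr h) = 1/(2π·0.0823·775) = 0.002495 m·K/W
  R'_aluminium = ln(0.106/0.0823)/(2πk) = 0.2531/(2π·170) = 2.369×10^-4 m·K/W
  R'_ceramic fibre blanket = ln(0.226/0.106)/(2πk) = 0.7571/(2π·0.0850) = 1.418 m·K/W
  R'_conv,out = 1/(2πr h) = 1/(2π·0.226·11.1) = 0.06344 m·K/W
ΣR = 0.002495 + 2.369×10^-4 + 1.418 + 0.06344 = 1.484 m·K/W
Q' = ΔT/ΣR = (261 °C − 26.9 °C)/1.484 = 158 W/m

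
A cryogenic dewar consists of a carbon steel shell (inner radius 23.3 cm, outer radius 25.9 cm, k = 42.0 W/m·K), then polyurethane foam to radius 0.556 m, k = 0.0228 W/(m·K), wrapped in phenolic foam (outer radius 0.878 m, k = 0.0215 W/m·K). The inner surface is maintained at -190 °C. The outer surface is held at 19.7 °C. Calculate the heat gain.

Resistance network (inner→outer):
  R_carbon steel = (1/0.233 − 1/0.259)/(4πk) = 0.4308/(4π·42.0) = 8.163×10^-4 K/W
  R_polyurethane foam = (1/0.259 − 1/0.556)/(4πk) = 2.062/(4π·0.0228) = 7.198 K/W
  R_phenolic foam = (1/0.556 − 1/0.878)/(4πk) = 0.6596/(4π·0.0215) = 2.441 K/W
ΣR = 8.163×10^-4 + 7.198 + 2.441 = 9.640 K/W
Q = ΔT/ΣR = (-190 °C − 19.7 °C)/9.640 = -21.8 W
(Negative Q ⇒ heat flows inward; heat gain = 21.8 W.)

Q = 21.8 W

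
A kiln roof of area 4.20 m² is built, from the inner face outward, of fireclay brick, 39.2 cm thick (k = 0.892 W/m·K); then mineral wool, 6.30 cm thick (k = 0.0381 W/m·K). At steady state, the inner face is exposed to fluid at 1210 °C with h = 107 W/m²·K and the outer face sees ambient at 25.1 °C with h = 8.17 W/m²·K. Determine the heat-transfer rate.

Q = 2.24 kW

Resistance network (inner→outer):
  R_conv,in = 1/(hA) = 1/(107·4.20) = 0.002225 K/W
  R_fireclay brick = L/(kA) = 0.392/(0.892·4.20) = 0.1046 K/W
  R_mineral wool = L/(kA) = 0.0630/(0.0381·4.20) = 0.3937 K/W
  R_conv,out = 1/(hA) = 1/(8.17·4.20) = 0.02914 K/W
ΣR = 0.002225 + 0.1046 + 0.3937 + 0.02914 = 0.5297 K/W
Q = ΔT/ΣR = (1210 °C − 25.1 °C)/0.5297 = 2240 W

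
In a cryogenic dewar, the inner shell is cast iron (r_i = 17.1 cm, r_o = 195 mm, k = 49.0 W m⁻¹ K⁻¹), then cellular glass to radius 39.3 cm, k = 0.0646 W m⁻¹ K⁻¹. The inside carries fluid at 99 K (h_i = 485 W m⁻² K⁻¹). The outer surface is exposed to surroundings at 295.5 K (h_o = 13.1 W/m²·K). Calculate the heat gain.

Treat each layer as a resistance in series:
  R_conv,in = 1/(4πr²h) = 1/(4π·0.171²·485) = 0.005611 K/W
  R_cast iron = (1/0.171 − 1/0.195)/(4πk) = 0.7197/(4π·49.0) = 0.001169 K/W
  R_cellular glass = (1/0.195 − 1/0.393)/(4πk) = 2.584/(4π·0.0646) = 3.183 K/W
  R_conv,out = 1/(4πr²h) = 1/(4π·0.393²·13.1) = 0.03933 K/W
ΣR = 0.005611 + 0.001169 + 3.183 + 0.03933 = 3.229 K/W
Q = ΔT/ΣR = (99 K − 295.5 K)/3.229 = -60.9 W
(Negative Q ⇒ heat flows inward; heat gain = 60.9 W.)

Q = 60.9 W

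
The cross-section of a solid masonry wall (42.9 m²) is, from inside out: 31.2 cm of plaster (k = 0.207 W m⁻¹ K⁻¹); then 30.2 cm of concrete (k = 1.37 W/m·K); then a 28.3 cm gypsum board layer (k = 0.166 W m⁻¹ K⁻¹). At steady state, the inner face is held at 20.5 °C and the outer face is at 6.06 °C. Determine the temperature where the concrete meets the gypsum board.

T = 13.2 °C

Series thermal resistances, inner to outer:
  R_plaster = L/(kA) = 0.312/(0.207·42.9) = 0.03513 K/W
  R_concrete = L/(kA) = 0.302/(1.37·42.9) = 0.005138 K/W
  R_gypsum board = L/(kA) = 0.283/(0.166·42.9) = 0.03974 K/W
ΣR = 0.03513 + 0.005138 + 0.03974 = 0.08001 K/W
Q = ΔT/ΣR = (20.5 °C − 6.06 °C)/0.08001 = 180.5 W
From the inner boundary to the concrete/gypsum board interface, ΣR_partial = 0.04027 K/W.
T_interface = T_in − Q·ΣR_partial = 20.5 °C − (180.5)(0.04027) = 13.2 °C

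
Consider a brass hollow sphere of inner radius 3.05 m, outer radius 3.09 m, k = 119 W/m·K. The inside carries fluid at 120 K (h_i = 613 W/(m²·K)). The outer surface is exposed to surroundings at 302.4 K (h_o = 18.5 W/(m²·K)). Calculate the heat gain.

Q = 390 kW

Treat each layer as a resistance in series:
  R_conv,in = 1/(4πr²h) = 1/(4π·3.05²·613) = 1.396×10^-5 K/W
  R_brass = (1/3.05 − 1/3.09)/(4πk) = 0.004244/(4π·119) = 2.838×10^-6 K/W
  R_conv,out = 1/(4πr²h) = 1/(4π·3.09²·18.5) = 4.505×10^-4 K/W
ΣR = 1.396×10^-5 + 2.838×10^-6 + 4.505×10^-4 = 4.673×10^-4 K/W
Q = ΔT/ΣR = (120 K − 302.4 K)/4.673×10^-4 = -3.90×10^5 W
(Negative Q ⇒ heat flows inward; heat gain = 3.90×10^5 W.)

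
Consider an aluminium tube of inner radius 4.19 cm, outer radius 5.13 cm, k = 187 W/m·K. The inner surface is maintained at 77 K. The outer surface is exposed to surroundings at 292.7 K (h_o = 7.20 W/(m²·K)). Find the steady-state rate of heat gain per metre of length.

Q' = 500 W/m

Treat each layer as a resistance in series:
  R'_aluminium = ln(0.0513/0.0419)/(2πk) = 0.2024/(2π·187) = 1.723×10^-4 m·K/W
  R'_conv,out = 1/(2πr h) = 1/(2π·0.0513·7.20) = 0.4309 m·K/W
ΣR = 1.723×10^-4 + 0.4309 = 0.4311 m·K/W
Q' = ΔT/ΣR = (77 K − 292.7 K)/0.4311 = -500 W/m
(Negative Q' ⇒ heat flows inward; heat gain = 500 W/m.)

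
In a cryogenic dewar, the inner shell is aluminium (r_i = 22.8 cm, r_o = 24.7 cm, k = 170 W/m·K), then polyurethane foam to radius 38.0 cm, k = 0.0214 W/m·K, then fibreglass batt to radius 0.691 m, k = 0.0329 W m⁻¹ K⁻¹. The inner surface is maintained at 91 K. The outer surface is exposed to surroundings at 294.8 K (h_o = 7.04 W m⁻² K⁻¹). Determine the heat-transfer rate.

Q = 25.0 W

Treat each layer as a resistance in series:
  R_aluminium = (1/0.228 − 1/0.247)/(4πk) = 0.3374/(4π·170) = 1.579×10^-4 K/W
  R_polyurethane foam = (1/0.247 − 1/0.380)/(4πk) = 1.417/(4π·0.0214) = 5.269 K/W
  R_fibreglass batt = (1/0.380 − 1/0.691)/(4πk) = 1.184/(4π·0.0329) = 2.865 K/W
  R_conv,out = 1/(4πr²h) = 1/(4π·0.691²·7.04) = 0.02367 K/W
ΣR = 1.579×10^-4 + 5.269 + 2.865 + 0.02367 = 8.158 K/W
Q = ΔT/ΣR = (91 K − 294.8 K)/8.158 = -25.0 W
(Negative Q ⇒ heat flows inward; heat gain = 25.0 W.)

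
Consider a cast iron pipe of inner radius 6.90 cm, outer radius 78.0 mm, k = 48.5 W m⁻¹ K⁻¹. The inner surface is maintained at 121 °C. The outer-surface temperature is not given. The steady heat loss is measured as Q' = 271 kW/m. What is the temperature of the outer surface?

Series resistances:
  R'_cast iron = ln(0.0780/0.0690)/(2πk) = 0.1226/(2π·48.5) = 4.023×10^-4 m·K/W
ΣR = 4.023×10^-4 m·K/W
ΔT = Q'·ΣR = 2.71×10^5 × 4.023×10^-4 = 109.0 K
Heat flows outward, so T_out = T_in − ΔT = 121 − 109.0 = 12.0 °C

T_out = 12.0 °C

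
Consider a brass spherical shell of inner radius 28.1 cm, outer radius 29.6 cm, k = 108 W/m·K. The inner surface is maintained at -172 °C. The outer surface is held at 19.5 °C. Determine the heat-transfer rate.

Q = 1440 kW

Q = 4πk·ΔT/(1/r₁ − 1/r₂) = 4π × 108 × 191.5 / (1/0.281 − 1/0.296) = 1.44×10^6 W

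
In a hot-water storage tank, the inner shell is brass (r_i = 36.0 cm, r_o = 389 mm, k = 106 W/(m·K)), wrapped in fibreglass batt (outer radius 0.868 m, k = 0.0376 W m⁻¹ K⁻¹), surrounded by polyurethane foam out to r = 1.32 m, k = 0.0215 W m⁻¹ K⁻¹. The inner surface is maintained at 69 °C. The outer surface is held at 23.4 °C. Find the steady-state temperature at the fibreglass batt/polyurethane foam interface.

Treat each layer as a resistance in series:
  R_brass = (1/0.360 − 1/0.389)/(4πk) = 0.2071/(4π·106) = 1.555×10^-4 K/W
  R_fibreglass batt = (1/0.389 − 1/0.868)/(4πk) = 1.419/(4π·0.0376) = 3.002 K/W
  R_polyurethane foam = (1/0.868 − 1/1.32)/(4πk) = 0.3945/(4π·0.0215) = 1.460 K/W
ΣR = 1.555×10^-4 + 3.002 + 1.460 = 4.462 K/W
Q = ΔT/ΣR = (69 °C − 23.4 °C)/4.462 = 10.22 W
From the inner boundary to the fibreglass batt/polyurethane foam interface, ΣR_partial = 3.002 K/W.
T_interface = T_in − Q·ΣR_partial = 69 °C − (10.22)(3.002) = 38.3 °C

T = 38.3 °C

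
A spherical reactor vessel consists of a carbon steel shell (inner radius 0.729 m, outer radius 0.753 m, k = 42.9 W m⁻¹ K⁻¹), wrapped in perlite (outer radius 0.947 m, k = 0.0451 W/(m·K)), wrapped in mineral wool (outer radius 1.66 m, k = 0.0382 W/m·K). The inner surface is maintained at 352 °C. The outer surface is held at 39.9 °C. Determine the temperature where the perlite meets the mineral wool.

T = 247 °C

Series thermal resistances, inner to outer:
  R_carbon steel = (1/0.729 − 1/0.753)/(4πk) = 0.04372/(4π·42.9) = 8.110×10^-5 K/W
  R_perlite = (1/0.753 − 1/0.947)/(4πk) = 0.2721/(4π·0.0451) = 0.4800 K/W
  R_mineral wool = (1/0.947 − 1/1.66)/(4πk) = 0.4536/(4π·0.0382) = 0.9448 K/W
ΣR = 8.110×10^-5 + 0.4800 + 0.9448 = 1.425 K/W
Q = ΔT/ΣR = (352 °C − 39.9 °C)/1.425 = 219.0 W
From the inner boundary to the perlite/mineral wool interface, ΣR_partial = 0.4801 K/W.
T_interface = T_in − Q·ΣR_partial = 352 °C − (219.0)(0.4801) = 247 °C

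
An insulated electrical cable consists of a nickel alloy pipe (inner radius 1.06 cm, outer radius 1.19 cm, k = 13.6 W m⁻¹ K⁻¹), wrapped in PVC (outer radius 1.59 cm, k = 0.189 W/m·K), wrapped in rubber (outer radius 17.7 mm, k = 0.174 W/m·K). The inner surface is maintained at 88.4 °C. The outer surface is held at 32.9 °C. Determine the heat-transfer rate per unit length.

Q' = 162 W/m

Treat each layer as a resistance in series:
  R'_nickel alloy = ln(0.0119/0.0106)/(2πk) = 0.1157/(2π·13.6) = 0.001354 m·K/W
  R'_PVC = ln(0.0159/0.0119)/(2πk) = 0.2898/(2π·0.189) = 0.2440 m·K/W
  R'_rubber = ln(0.0177/0.0159)/(2πk) = 0.1072/(2π·0.174) = 0.09810 m·K/W
ΣR = 0.001354 + 0.2440 + 0.09810 = 0.3435 m·K/W
Q' = ΔT/ΣR = (88.4 °C − 32.9 °C)/0.3435 = 162 W/m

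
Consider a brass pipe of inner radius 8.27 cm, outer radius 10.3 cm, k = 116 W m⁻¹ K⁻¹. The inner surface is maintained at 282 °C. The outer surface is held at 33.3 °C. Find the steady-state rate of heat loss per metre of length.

Q' = 8.26×10^5 W/m

Q' = 2πk·ΔT/ln(r₂/r₁) = 2π × 116 × 248.7 / ln(0.103/0.0827) = 8.26×10^5 W/m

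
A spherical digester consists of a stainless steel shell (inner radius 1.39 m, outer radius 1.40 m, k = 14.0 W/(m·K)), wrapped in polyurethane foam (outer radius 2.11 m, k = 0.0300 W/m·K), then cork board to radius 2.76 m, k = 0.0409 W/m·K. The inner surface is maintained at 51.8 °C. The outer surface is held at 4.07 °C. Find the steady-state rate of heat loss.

Q = 55.8 W

Treat each layer as a resistance in series:
  R_stainless steel = (1/1.39 − 1/1.40)/(4πk) = 0.005139/(4π·14.0) = 2.921×10^-5 K/W
  R_polyurethane foam = (1/1.40 − 1/2.11)/(4πk) = 0.2404/(4π·0.0300) = 0.6376 K/W
  R_cork board = (1/2.11 − 1/2.76)/(4πk) = 0.1116/(4π·0.0409) = 0.2172 K/W
ΣR = 2.921×10^-5 + 0.6376 + 0.2172 = 0.8548 K/W
Q = ΔT/ΣR = (51.8 °C − 4.07 °C)/0.8548 = 55.8 W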